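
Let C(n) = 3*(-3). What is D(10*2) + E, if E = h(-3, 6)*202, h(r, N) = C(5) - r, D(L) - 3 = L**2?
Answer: -809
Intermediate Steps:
C(n) = -9
D(L) = 3 + L**2
h(r, N) = -9 - r
E = -1212 (E = (-9 - 1*(-3))*202 = (-9 + 3)*202 = -6*202 = -1212)
D(10*2) + E = (3 + (10*2)**2) - 1212 = (3 + 20**2) - 1212 = (3 + 400) - 1212 = 403 - 1212 = -809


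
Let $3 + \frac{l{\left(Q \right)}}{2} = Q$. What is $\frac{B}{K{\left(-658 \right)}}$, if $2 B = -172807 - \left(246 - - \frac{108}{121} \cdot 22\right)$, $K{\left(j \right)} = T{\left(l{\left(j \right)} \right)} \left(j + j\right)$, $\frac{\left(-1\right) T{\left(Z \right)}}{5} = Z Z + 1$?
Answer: $- \frac{1903799}{252994880600} \approx -7.5251 \cdot 10^{-6}$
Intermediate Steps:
$l{\left(Q \right)} = -6 + 2 Q$
$T{\left(Z \right)} = -5 - 5 Z^{2}$ ($T{\left(Z \right)} = - 5 \left(Z Z + 1\right) = - 5 \left(Z^{2} + 1\right) = - 5 \left(1 + Z^{2}\right) = -5 - 5 Z^{2}$)
$K{\left(j \right)} = 2 j \left(-5 - 5 \left(-6 + 2 j\right)^{2}\right)$ ($K{\left(j \right)} = \left(-5 - 5 \left(-6 + 2 j\right)^{2}\right) \left(j + j\right) = \left(-5 - 5 \left(-6 + 2 j\right)^{2}\right) 2 j = 2 j \left(-5 - 5 \left(-6 + 2 j\right)^{2}\right)$)
$B = - \frac{1903799}{22}$ ($B = \frac{-172807 - \left(246 - - \frac{108}{121} \cdot 22\right)}{2} = \frac{-172807 - \left(246 - \left(-108\right) \frac{1}{121} \cdot 22\right)}{2} = \frac{-172807 - \frac{2922}{11}}{2} = \frac{1}{2} \left(- \frac{1903799}{11}\right) = - \frac{1903799}{22} \approx -86536.0$)
$\frac{B}{K{\left(-658 \right)}} = - \frac{1903799}{22 \left(\left(-10\right) \left(-658\right) \left(1 + 4 \left(-3 - 658\right)^{2}\right)\right)} = - \frac{1903799}{22 \left(\left(-10\right) \left(-658\right) \left(1 + 4 \left(-661\right)^{2}\right)\right)} = - \frac{1903799}{22 \left(\left(-10\right) \left(-658\right) \left(1 + 4 \cdot 436921\right)\right)} = - \frac{1903799}{22 \left(\left(-10\right) \left(-658\right) \left(1 + 1747684\right)\right)} = - \frac{1903799}{22 \left(\left(-10\right) \left(-658\right) 1747685\right)} = - \frac{1903799}{22 \cdot 11499767300} = \left(- \frac{1903799}{22}\right) \frac{1}{11499767300} = - \frac{1903799}{252994880600}$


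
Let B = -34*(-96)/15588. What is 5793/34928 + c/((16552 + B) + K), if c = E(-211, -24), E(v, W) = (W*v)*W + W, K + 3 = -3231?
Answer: -2707567592799/302133382256 ≈ -8.9615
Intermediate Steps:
K = -3234 (K = -3 - 3231 = -3234)
E(v, W) = W + v*W² (E(v, W) = v*W² + W = W + v*W²)
c = -121560 (c = -24*(1 - 24*(-211)) = -24*(1 + 5064) = -24*5065 = -121560)
B = 272/1299 (B = 3264*(1/15588) = 272/1299 ≈ 0.20939)
5793/34928 + c/((16552 + B) + K) = 5793/34928 - 121560/((16552 + 272/1299) - 3234) = 5793*(1/34928) - 121560/(21501320/1299 - 3234) = 5793/34928 - 121560/17300354/1299 = 5793/34928 - 121560*1299/17300354 = 5793/34928 - 78953220/8650177 = -2707567592799/302133382256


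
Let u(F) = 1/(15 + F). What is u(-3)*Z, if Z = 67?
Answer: 67/12 ≈ 5.5833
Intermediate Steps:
u(-3)*Z = 67/(15 - 3) = 67/12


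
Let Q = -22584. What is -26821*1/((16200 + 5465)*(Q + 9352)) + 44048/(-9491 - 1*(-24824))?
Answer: 12627707787833/4395530736240 ≈ 2.8729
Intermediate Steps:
-26821*1/((16200 + 5465)*(Q + 9352)) + 44048/(-9491 - 1*(-24824)) = -26821*1/((-22584 + 9352)*(16200 + 5465)) + 44048/(-9491 - 1*(-24824)) = -26821/((-13232*21665)) + 44048/(-9491 + 24824) = -26821/(-286671280) + 44048/15333 = -26821*(-1/286671280) + 44048*(1/15333) = 26821/286671280 + 44048/15333 = 12627707787833/4395530736240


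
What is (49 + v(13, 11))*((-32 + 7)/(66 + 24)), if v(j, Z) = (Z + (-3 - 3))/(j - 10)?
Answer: -380/27 ≈ -14.074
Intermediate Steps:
v(j, Z) = (-6 + Z)/(-10 + j) (v(j, Z) = (Z - 6)/(-10 + j) = (-6 + Z)/(-10 + j))
(49 + v(13, 11))*((-32 + 7)/(66 + 24)) = (49 + (-6 + 11)/(-10 + 13))*((-32 + 7)/(66 + 24)) = (49 + 5/3)*(-25/90) = (49 + (1/3)*5)*(-25*1/90) = (49 + 5/3)*(-5/18) = (152/3)*(-5/18) = -380/27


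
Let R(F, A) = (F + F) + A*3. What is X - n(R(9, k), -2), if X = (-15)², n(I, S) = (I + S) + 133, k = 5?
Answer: 61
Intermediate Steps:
R(F, A) = 2*F + 3*A
n(I, S) = 133 + I + S
X = 225
X - n(R(9, k), -2) = 225 - (133 + (2*9 + 3*5) - 2) = 225 - (133 + (18 + 15) - 2) = 225 - (133 + 33 - 2) = 225 - 1*164 = 225 - 164 = 61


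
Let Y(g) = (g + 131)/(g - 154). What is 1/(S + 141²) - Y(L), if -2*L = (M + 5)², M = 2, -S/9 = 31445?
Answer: 18681685/31311756 ≈ 0.59663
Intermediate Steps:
S = -283005 (S = -9*31445 = -283005)
L = -49/2 (L = -(2 + 5)²/2 = -½*7² = -½*49 = -49/2 ≈ -24.500)
Y(g) = (131 + g)/(-154 + g)
1/(S + 141²) - Y(L) = 1/(-283005 + 141²) - (131 - 49/2)/(-154 - 49/2) = 1/(-283005 + 19881) - 213/((-357/2)*2) = 1/(-263124) - (-2)*213/(357*2) = -1/263124 - 1*(-71/119) = -1/263124 + 71/119 = 18681685/31311756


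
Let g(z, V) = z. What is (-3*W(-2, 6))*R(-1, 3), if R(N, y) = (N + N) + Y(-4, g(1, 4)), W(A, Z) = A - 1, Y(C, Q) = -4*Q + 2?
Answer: -36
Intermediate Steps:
Y(C, Q) = 2 - 4*Q
W(A, Z) = -1 + A
R(N, y) = -2 + 2*N (R(N, y) = (N + N) + (2 - 4*1) = 2*N + (2 - 4) = 2*N - 2 = -2 + 2*N)
(-3*W(-2, 6))*R(-1, 3) = (-3*(-1 - 2))*(-2 + 2*(-1)) = (-3*(-3))*(-2 - 2) = 9*(-4) = -36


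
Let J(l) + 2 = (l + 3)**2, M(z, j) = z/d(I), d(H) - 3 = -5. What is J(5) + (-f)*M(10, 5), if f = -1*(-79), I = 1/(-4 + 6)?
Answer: 457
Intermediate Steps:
I = 1/2 ≈ 0.50000
d(H) = -2 (d(H) = 3 - 5 = -2)
M(z, j) = -z/2 (M(z, j) = z/(-2) = z*(-1/2) = -z/2)
J(l) = -2 + (3 + l)**2 (J(l) = -2 + (l + 3)**2 = -2 + (3 + l)**2)
f = 79
J(5) + (-f)*M(10, 5) = (-2 + (3 + 5)**2) + (-1*79)*(-1/2*10) = (-2 + 8**2) - 79*(-5) = (-2 + 64) + 395 = 62 + 395 = 457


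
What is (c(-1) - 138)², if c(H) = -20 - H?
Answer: 24649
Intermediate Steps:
(c(-1) - 138)² = ((-20 - 1*(-1)) - 138)² = ((-20 + 1) - 138)² = (-19 - 138)² = (-157)² = 24649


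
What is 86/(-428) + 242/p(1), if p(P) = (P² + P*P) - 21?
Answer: -52605/4066 ≈ -12.938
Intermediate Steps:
p(P) = -21 + 2*P² (p(P) = (P² + P²) - 21 = 2*P² - 21 = -21 + 2*P²)
86/(-428) + 242/p(1) = 86/(-428) + 242/(-21 + 2*1²) = 86*(-1/428) + 242/(-21 + 2*1) = -43/214 + 242/(-21 + 2) = -43/214 + 242/(-19) = -43/214 + 242*(-1/19) = -43/214 - 242/19 = -52605/4066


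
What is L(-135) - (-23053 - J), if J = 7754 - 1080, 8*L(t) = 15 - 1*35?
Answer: 59449/2 ≈ 29725.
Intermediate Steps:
L(t) = -5/2 (L(t) = (15 - 1*35)/8 = (15 - 35)/8 = (⅛)*(-20) = -5/2)
J = 6674
L(-135) - (-23053 - J) = -5/2 - (-23053 - 1*6674) = -5/2 - (-23053 - 6674) = -5/2 - 1*(-29727) = -5/2 + 29727 = 59449/2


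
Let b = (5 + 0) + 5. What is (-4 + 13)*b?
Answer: 90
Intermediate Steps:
b = 10 (b = 5 + 5 = 10)
(-4 + 13)*b = (-4 + 13)*10 = 9*10 = 90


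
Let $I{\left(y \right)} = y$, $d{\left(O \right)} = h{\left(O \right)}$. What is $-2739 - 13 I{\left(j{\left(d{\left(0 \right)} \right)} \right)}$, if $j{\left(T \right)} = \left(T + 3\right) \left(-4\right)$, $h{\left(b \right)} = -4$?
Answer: $-2791$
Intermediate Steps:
$d{\left(O \right)} = -4$
$j{\left(T \right)} = -12 - 4 T$ ($j{\left(T \right)} = \left(3 + T\right) \left(-4\right) = -12 - 4 T$)
$-2739 - 13 I{\left(j{\left(d{\left(0 \right)} \right)} \right)} = -2739 - 13 \left(-12 - -16\right) = -2739 - 13 \left(-12 + 16\right) = -2739 - 13 \cdot 4 = -2739 - 52 = -2791$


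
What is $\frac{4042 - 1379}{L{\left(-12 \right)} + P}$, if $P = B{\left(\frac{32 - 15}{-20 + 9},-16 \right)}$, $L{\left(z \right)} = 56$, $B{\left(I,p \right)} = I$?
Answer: $\frac{29293}{599} \approx 48.903$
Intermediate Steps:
$P = - \frac{17}{11}$ ($P = \frac{32 - 15}{-20 + 9} = \frac{17}{-11} = 17 \left(- \frac{1}{11}\right) = - \frac{17}{11} \approx -1.5455$)
$\frac{4042 - 1379}{L{\left(-12 \right)} + P} = \frac{4042 - 1379}{56 - \frac{17}{11}} = \frac{4042 - 1379}{\frac{599}{11}} = 2663 \cdot \frac{11}{599} = \frac{29293}{599}$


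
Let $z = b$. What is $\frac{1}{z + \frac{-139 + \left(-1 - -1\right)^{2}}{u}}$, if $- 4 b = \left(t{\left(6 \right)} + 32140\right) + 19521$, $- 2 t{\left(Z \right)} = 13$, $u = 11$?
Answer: $- \frac{88}{1137511} \approx -7.7362 \cdot 10^{-5}$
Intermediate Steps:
$t{\left(Z \right)} = - \frac{13}{2}$ ($t{\left(Z \right)} = \left(- \frac{1}{2}\right) 13 = - \frac{13}{2}$)
$b = - \frac{103309}{8}$ ($b = - \frac{\left(- \frac{13}{2} + 32140\right) + 19521}{4} = - \frac{\frac{64267}{2} + 19521}{4} = \left(- \frac{1}{4}\right) \frac{103309}{2} = - \frac{103309}{8} \approx -12914.0$)
$z = - \frac{103309}{8} \approx -12914.0$
$\frac{1}{z + \frac{-139 + \left(-1 - -1\right)^{2}}{u}} = \frac{1}{- \frac{103309}{8} + \frac{-139 + \left(-1 - -1\right)^{2}}{11}} = \frac{1}{- \frac{103309}{8} + \left(-139 + \left(-1 + 1\right)^{2}\right) \frac{1}{11}} = \frac{1}{- \frac{103309}{8} + \left(-139 + 0^{2}\right) \frac{1}{11}} = \frac{1}{- \frac{103309}{8} + \left(-139 + 0\right) \frac{1}{11}} = \frac{1}{- \frac{103309}{8} - \frac{139}{11}} = \frac{1}{- \frac{1137511}{88}} = - \frac{88}{1137511}$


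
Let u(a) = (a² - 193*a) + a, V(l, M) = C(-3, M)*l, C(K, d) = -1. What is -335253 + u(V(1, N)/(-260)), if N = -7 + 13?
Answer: -22663152719/67600 ≈ -3.3525e+5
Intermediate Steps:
N = 6
V(l, M) = -l
u(a) = a² - 192*a
-335253 + u(V(1, N)/(-260)) = -335253 + (-1*1/(-260))*(-192 - 1*1/(-260)) = -335253 + (-1*(-1/260))*(-192 - 1*(-1/260)) = -335253 + (-192 + 1/260)/260 = -335253 + (1/260)*(-49919/260) = -335253 - 49919/67600 = -22663152719/67600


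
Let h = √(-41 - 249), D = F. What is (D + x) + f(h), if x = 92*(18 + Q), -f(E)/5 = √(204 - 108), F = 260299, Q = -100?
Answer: 252755 - 20*√6 ≈ 2.5271e+5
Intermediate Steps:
D = 260299
h = I*√290 (h = √(-290) = I*√290 ≈ 17.029*I)
f(E) = -20*√6 (f(E) = -5*√(204 - 108) = -20*√6)
x = -7544 (x = 92*(18 - 100) = 92*(-82) = -7544)
(D + x) + f(h) = (260299 - 7544) - 20*√6 = 252755 - 20*√6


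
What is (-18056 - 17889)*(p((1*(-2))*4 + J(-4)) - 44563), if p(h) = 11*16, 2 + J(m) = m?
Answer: 1595490715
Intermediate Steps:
J(m) = -2 + m
p(h) = 176
(-18056 - 17889)*(p((1*(-2))*4 + J(-4)) - 44563) = (-18056 - 17889)*(176 - 44563) = -35945*(-44387) = 1595490715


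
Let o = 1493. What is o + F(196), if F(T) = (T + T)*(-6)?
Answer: -859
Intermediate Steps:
F(T) = -12*T (F(T) = (2*T)*(-6) = -12*T)
o + F(196) = 1493 - 12*196 = 1493 - 2352 = -859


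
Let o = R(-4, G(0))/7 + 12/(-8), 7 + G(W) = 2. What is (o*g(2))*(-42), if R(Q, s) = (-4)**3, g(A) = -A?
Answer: -894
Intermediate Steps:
G(W) = -5 (G(W) = -7 + 2 = -5)
R(Q, s) = -64
o = -149/14 (o = -64/7 + 12/(-8) = -64*1/7 + 12*(-1/8) = -64/7 - 3/2 = -149/14 ≈ -10.643)
(o*g(2))*(-42) = -(-149)*2/14*(-42) = -149/14*(-2)*(-42) = (149/7)*(-42) = -894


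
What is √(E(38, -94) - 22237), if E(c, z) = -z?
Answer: 11*I*√183 ≈ 148.81*I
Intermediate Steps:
√(E(38, -94) - 22237) = √(-1*(-94) - 22237) = √(94 - 22237) = √(-22143) = 11*I*√183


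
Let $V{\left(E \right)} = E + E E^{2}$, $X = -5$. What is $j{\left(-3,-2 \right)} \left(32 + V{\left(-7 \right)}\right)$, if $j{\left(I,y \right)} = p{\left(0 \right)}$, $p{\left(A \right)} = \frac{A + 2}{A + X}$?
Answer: $\frac{636}{5} \approx 127.2$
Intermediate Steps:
$p{\left(A \right)} = \frac{2 + A}{-5 + A}$ ($p{\left(A \right)} = \frac{A + 2}{A - 5} = \frac{2 + A}{-5 + A}$)
$j{\left(I,y \right)} = - \frac{2}{5}$ ($j{\left(I,y \right)} = \frac{2 + 0}{-5 + 0} = \frac{1}{-5} \cdot 2 = \left(- \frac{1}{5}\right) 2 = - \frac{2}{5}$)
$V{\left(E \right)} = E + E^{3}$
$j{\left(-3,-2 \right)} \left(32 + V{\left(-7 \right)}\right) = - \frac{2 \left(32 + \left(-7 + \left(-7\right)^{3}\right)\right)}{5} = - \frac{2 \left(32 - 350\right)}{5} = \left(- \frac{2}{5}\right) \left(-318\right) = \frac{636}{5}$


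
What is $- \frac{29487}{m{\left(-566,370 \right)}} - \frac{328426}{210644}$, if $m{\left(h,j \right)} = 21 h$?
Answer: $\frac{13735644}{14903063} \approx 0.92167$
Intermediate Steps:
$- \frac{29487}{m{\left(-566,370 \right)}} - \frac{328426}{210644} = - \frac{29487}{21 \left(-566\right)} - \frac{328426}{210644} = - \frac{29487}{-11886} - \frac{23459}{15046} = \left(-29487\right) \left(- \frac{1}{11886}\right) - \frac{23459}{15046} = \frac{9829}{3962} - \frac{23459}{15046} = \frac{13735644}{14903063}$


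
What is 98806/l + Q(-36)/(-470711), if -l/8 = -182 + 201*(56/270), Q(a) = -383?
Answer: 1046463772033/11888277016 ≈ 88.025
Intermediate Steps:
l = 50512/45 (l = -8*(-182 + 201*(56/270)) = -8*(-182 + 201*(56*(1/270))) = -8*(-182 + 201*(28/135)) = -8*(-182 + 1876/45) = -8*(-6314/45) = 50512/45 ≈ 1122.5)
98806/l + Q(-36)/(-470711) = 98806/(50512/45) - 383/(-470711) = 98806*(45/50512) - 383*(-1/470711) = 2223135/25256 + 383/470711 = 1046463772033/11888277016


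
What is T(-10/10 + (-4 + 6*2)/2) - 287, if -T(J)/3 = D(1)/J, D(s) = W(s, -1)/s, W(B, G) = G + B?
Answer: -287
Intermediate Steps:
W(B, G) = B + G
D(s) = (-1 + s)/s (D(s) = (s - 1)/s = (-1 + s)/s)
T(J) = 0 (T(J) = -3*(-1 + 1)/1/J = -3*1*0/J = -0/J = -3*0 = 0)
T(-10/10 + (-4 + 6*2)/2) - 287 = 0 - 287 = -287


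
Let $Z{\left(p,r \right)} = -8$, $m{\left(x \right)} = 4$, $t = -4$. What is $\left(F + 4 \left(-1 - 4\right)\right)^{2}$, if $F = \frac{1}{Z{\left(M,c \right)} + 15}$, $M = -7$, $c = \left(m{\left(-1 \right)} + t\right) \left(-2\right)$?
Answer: $\frac{19321}{49} \approx 394.31$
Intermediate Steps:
$c = 0$ ($c = \left(4 - 4\right) \left(-2\right) = 0 \left(-2\right) = 0$)
$F = \frac{1}{7}$ ($F = \frac{1}{-8 + 15} = \frac{1}{7} \approx 0.14286$)
$\left(F + 4 \left(-1 - 4\right)\right)^{2} = \left(\frac{1}{7} + 4 \left(-1 - 4\right)\right)^{2} = \left(\frac{1}{7} + 4 \left(-5\right)\right)^{2} = \left(\frac{1}{7} - 20\right)^{2} = \left(- \frac{139}{7}\right)^{2} = \frac{19321}{49}$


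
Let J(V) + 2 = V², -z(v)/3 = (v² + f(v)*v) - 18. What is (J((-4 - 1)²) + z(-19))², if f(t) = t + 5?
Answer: 1449616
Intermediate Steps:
f(t) = 5 + t
z(v) = 54 - 3*v² - 3*v*(5 + v) (z(v) = -3*((v² + (5 + v)*v) - 18) = -3*((v² + v*(5 + v)) - 18) = -3*(-18 + v² + v*(5 + v)) = 54 - 3*v² - 3*v*(5 + v))
J(V) = -2 + V²
(J((-4 - 1)²) + z(-19))² = ((-2 + ((-4 - 1)²)²) + (54 - 15*(-19) - 6*(-19)²))² = ((-2 + ((-5)²)²) + (54 + 285 - 6*361))² = ((-2 + 25²) + (54 + 285 - 2166))² = ((-2 + 625) - 1827)² = (623 - 1827)² = (-1204)² = 1449616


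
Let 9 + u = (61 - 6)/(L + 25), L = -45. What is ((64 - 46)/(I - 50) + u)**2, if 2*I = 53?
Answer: 5536609/35344 ≈ 156.65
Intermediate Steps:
I = 53/2 (I = (1/2)*53 = 53/2 ≈ 26.500)
u = -47/4 (u = -9 + (61 - 6)/(-45 + 25) = -9 + 55/(-20) = -9 + 55*(-1/20) = -9 - 11/4 = -47/4 ≈ -11.750)
((64 - 46)/(I - 50) + u)**2 = ((64 - 46)/(53/2 - 50) - 47/4)**2 = (18/(-47/2) - 47/4)**2 = (18*(-2/47) - 47/4)**2 = (-36/47 - 47/4)**2 = (-2353/188)**2 = 5536609/35344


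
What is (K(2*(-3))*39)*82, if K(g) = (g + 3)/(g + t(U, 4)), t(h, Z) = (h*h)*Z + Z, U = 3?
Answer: -4797/17 ≈ -282.18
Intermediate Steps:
t(h, Z) = Z + Z*h² (t(h, Z) = h²*Z + Z = Z*h² + Z = Z + Z*h²)
K(g) = (3 + g)/(40 + g) (K(g) = (g + 3)/(g + 4*(1 + 3²)) = (3 + g)/(g + 4*(1 + 9)) = (3 + g)/(g + 4*10) = (3 + g)/(g + 40) = (3 + g)/(40 + g))
(K(2*(-3))*39)*82 = (((3 + 2*(-3))/(40 + 2*(-3)))*39)*82 = (((3 - 6)/(40 - 6))*39)*82 = ((-3/34)*39)*82 = (((1/34)*(-3))*39)*82 = -3/34*39*82 = -117/34*82 = -4797/17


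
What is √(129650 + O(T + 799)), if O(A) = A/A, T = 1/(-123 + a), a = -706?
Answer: √129651 ≈ 360.07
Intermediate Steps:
T = -1/829 (T = 1/(-123 - 706) = 1/(-829) = -1/829 ≈ -0.0012063)
O(A) = 1
√(129650 + O(T + 799)) = √(129650 + 1) = √129651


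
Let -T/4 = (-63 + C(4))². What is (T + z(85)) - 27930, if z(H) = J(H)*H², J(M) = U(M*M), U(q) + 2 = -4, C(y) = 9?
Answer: -82944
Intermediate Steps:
U(q) = -6 (U(q) = -2 - 4 = -6)
J(M) = -6
z(H) = -6*H²
T = -11664 (T = -4*(-63 + 9)² = -4*(-54)² = -4*2916 = -11664)
(T + z(85)) - 27930 = (-11664 - 6*85²) - 27930 = (-11664 - 6*7225) - 27930 = (-11664 - 43350) - 27930 = -55014 - 27930 = -82944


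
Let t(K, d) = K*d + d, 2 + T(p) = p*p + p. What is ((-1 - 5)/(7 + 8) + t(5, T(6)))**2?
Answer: 1435204/25 ≈ 57408.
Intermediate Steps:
T(p) = -2 + p + p**2 (T(p) = -2 + (p*p + p) = -2 + (p**2 + p) = -2 + (p + p**2) = -2 + p + p**2)
t(K, d) = d + K*d
((-1 - 5)/(7 + 8) + t(5, T(6)))**2 = ((-1 - 5)/(7 + 8) + (-2 + 6 + 6**2)*(1 + 5))**2 = (-6/15 + (-2 + 6 + 36)*6)**2 = (-6*1/15 + 40*6)**2 = (-2/5 + 240)**2 = (1198/5)**2 = 1435204/25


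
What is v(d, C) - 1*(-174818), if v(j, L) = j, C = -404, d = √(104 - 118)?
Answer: 174818 + I*√14 ≈ 1.7482e+5 + 3.7417*I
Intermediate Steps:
d = I*√14 (d = √(-14) = I*√14 ≈ 3.7417*I)
v(d, C) - 1*(-174818) = I*√14 - 1*(-174818) = I*√14 + 174818 = 174818 + I*√14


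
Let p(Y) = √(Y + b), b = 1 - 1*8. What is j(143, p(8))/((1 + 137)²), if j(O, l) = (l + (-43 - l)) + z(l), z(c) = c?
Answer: -7/3174 ≈ -0.0022054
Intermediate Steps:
b = -7 (b = 1 - 8 = -7)
p(Y) = √(-7 + Y) (p(Y) = √(Y - 7) = √(-7 + Y))
j(O, l) = -43 + l (j(O, l) = (l + (-43 - l)) + l = -43 + l)
j(143, p(8))/((1 + 137)²) = (-43 + √(-7 + 8))/((1 + 137)²) = (-43 + √1)/(138²) = (-43 + 1)/19044 = -42*1/19044 = -7/3174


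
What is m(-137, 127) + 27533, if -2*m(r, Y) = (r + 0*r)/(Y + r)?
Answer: 550523/20 ≈ 27526.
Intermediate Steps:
m(r, Y) = -r/(2*(Y + r)) (m(r, Y) = -(r + 0*r)/(2*(Y + r)) = -(r + 0)/(2*(Y + r)) = -r/(2*(Y + r)))
m(-137, 127) + 27533 = -1*(-137)/(2*127 + 2*(-137)) + 27533 = -1*(-137)/(254 - 274) + 27533 = -1*(-137)/(-20) + 27533 = -1*(-137)*(-1/20) + 27533 = -137/20 + 27533 = 550523/20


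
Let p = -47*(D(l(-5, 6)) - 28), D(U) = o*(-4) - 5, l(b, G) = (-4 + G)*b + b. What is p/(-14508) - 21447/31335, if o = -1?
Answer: -117954227/151536060 ≈ -0.77839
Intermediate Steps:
l(b, G) = b + b*(-4 + G) (l(b, G) = b*(-4 + G) + b = b + b*(-4 + G))
D(U) = -1 (D(U) = -1*(-4) - 5 = 4 - 5 = -1)
p = 1363 (p = -47*(-1 - 28) = -47*(-29) = 1363)
p/(-14508) - 21447/31335 = 1363/(-14508) - 21447/31335 = 1363*(-1/14508) - 21447*1/31335 = -1363/14508 - 7149/10445 = -117954227/151536060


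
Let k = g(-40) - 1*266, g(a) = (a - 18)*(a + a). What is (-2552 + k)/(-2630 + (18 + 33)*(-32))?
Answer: -911/2131 ≈ -0.42750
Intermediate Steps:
g(a) = 2*a*(-18 + a) (g(a) = (-18 + a)*(2*a) = 2*a*(-18 + a))
k = 4374 (k = 2*(-40)*(-18 - 40) - 1*266 = 2*(-40)*(-58) - 266 = 4640 - 266 = 4374)
(-2552 + k)/(-2630 + (18 + 33)*(-32)) = (-2552 + 4374)/(-2630 + (18 + 33)*(-32)) = 1822/(-2630 + 51*(-32)) = 1822/(-2630 - 1632) = 1822/(-4262) = 1822*(-1/4262) = -911/2131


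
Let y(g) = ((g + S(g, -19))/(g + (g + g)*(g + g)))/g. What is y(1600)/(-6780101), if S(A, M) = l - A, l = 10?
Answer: -1/11110253184256000 ≈ -9.0007e-17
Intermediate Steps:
S(A, M) = 10 - A
y(g) = 10/(g*(g + 4*g²)) (y(g) = ((g + (10 - g))/(g + (g + g)*(g + g)))/g = (10/(g + (2*g)*(2*g)))/g = (10/(g + 4*g²))/g = 10/(g*(g + 4*g²)))
y(1600)/(-6780101) = (10/(1600²*(1 + 4*1600)))/(-6780101) = (10*(1/2560000)/(1 + 6400))*(-1/6780101) = (10*(1/2560000)/6401)*(-1/6780101) = (10*(1/2560000)*(1/6401))*(-1/6780101) = (1/1638656000)*(-1/6780101) = -1/11110253184256000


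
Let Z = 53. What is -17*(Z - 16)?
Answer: -629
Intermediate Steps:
-17*(Z - 16) = -17*(53 - 16) = -17*37 = -629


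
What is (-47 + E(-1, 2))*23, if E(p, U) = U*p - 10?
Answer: -1357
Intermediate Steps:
E(p, U) = -10 + U*p
(-47 + E(-1, 2))*23 = (-47 + (-10 + 2*(-1)))*23 = (-47 + (-10 - 2))*23 = (-47 - 12)*23 = -59*23 = -1357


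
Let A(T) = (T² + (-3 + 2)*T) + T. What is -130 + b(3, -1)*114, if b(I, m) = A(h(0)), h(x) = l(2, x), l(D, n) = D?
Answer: 326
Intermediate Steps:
h(x) = 2
A(T) = T² (A(T) = (T² - T) + T = T²)
b(I, m) = 4 (b(I, m) = 2² = 4)
-130 + b(3, -1)*114 = -130 + 4*114 = -130 + 456 = 326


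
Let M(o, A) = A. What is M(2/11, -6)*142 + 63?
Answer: -789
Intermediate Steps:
M(2/11, -6)*142 + 63 = -6*142 + 63 = -852 + 63 = -789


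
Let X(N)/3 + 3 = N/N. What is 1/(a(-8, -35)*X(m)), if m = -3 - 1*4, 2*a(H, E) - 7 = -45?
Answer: 1/114 ≈ 0.0087719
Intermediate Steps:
a(H, E) = -19 (a(H, E) = 7/2 + (½)*(-45) = 7/2 - 45/2 = -19)
m = -7 (m = -3 - 4 = -7)
X(N) = -6 (X(N) = -9 + 3*(N/N) = -9 + 3*1 = -9 + 3 = -6)
1/(a(-8, -35)*X(m)) = 1/(-19*(-6)) = 1/114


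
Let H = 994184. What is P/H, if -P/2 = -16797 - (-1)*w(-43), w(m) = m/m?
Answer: 4199/124273 ≈ 0.033789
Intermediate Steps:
w(m) = 1
P = 33592 (P = -2*(-16797 - (-1)) = -2*(-16797 - 1*(-1)) = -2*(-16797 + 1) = -2*(-16796) = 33592)
P/H = 33592/994184 = 33592*(1/994184) = 4199/124273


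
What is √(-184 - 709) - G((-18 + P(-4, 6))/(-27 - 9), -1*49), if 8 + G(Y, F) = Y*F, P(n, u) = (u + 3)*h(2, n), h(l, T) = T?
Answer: 163/2 + I*√893 ≈ 81.5 + 29.883*I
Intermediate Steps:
P(n, u) = n*(3 + u) (P(n, u) = (u + 3)*n = (3 + u)*n = n*(3 + u))
G(Y, F) = -8 + F*Y (G(Y, F) = -8 + Y*F = -8 + F*Y)
√(-184 - 709) - G((-18 + P(-4, 6))/(-27 - 9), -1*49) = √(-184 - 709) - (-8 + (-1*49)*((-18 - 4*(3 + 6))/(-27 - 9))) = √(-893) - (-8 - 49*(-18 - 4*9)/(-36)) = I*√893 - (-8 - 49*(-18 - 36)*(-1)/36) = I*√893 - (-8 - (-2646)*(-1)/36) = I*√893 - (-8 - 49*3/2) = I*√893 - (-8 - 147/2) = I*√893 - 1*(-163/2) = I*√893 + 163/2 = 163/2 + I*√893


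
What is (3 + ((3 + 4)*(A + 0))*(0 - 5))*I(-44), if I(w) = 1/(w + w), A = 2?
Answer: 67/88 ≈ 0.76136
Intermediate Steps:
I(w) = 1/(2*w)
(3 + ((3 + 4)*(A + 0))*(0 - 5))*I(-44) = (3 + ((3 + 4)*(2 + 0))*(0 - 5))*((½)/(-44)) = (3 + (7*2)*(-5))*((½)*(-1/44)) = (3 + 14*(-5))*(-1/88) = (3 - 70)*(-1/88) = -67*(-1/88) = 67/88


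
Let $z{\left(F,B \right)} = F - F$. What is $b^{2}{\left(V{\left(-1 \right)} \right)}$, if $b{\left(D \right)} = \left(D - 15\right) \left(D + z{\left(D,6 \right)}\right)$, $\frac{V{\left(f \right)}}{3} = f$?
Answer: $2916$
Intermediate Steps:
$V{\left(f \right)} = 3 f$
$z{\left(F,B \right)} = 0$
$b{\left(D \right)} = D \left(-15 + D\right)$ ($b{\left(D \right)} = \left(D - 15\right) \left(D + 0\right) = \left(-15 + D\right) D = D \left(-15 + D\right)$)
$b^{2}{\left(V{\left(-1 \right)} \right)} = \left(3 \left(-1\right) \left(-15 + 3 \left(-1\right)\right)\right)^{2} = \left(- 3 \left(-15 - 3\right)\right)^{2} = \left(\left(-3\right) \left(-18\right)\right)^{2} = 54^{2} = 2916$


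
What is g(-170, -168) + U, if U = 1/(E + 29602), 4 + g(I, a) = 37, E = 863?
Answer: 1005346/30465 ≈ 33.000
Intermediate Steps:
g(I, a) = 33 (g(I, a) = -4 + 37 = 33)
U = 1/30465 (U = 1/(863 + 29602) = 1/30465 ≈ 3.2825e-5)
g(-170, -168) + U = 33 + 1/30465 = 1005346/30465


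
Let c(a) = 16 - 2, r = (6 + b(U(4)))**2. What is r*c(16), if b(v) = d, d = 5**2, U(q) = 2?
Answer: 13454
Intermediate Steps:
d = 25
b(v) = 25
r = 961 (r = (6 + 25)**2 = 31**2 = 961)
c(a) = 14
r*c(16) = 961*14 = 13454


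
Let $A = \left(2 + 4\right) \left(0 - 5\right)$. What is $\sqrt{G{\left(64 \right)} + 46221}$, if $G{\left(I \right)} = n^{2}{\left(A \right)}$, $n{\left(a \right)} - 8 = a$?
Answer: $\sqrt{46705} \approx 216.11$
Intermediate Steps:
$A = -30$ ($A = 6 \left(-5\right) = -30$)
$n{\left(a \right)} = 8 + a$
$G{\left(I \right)} = 484$ ($G{\left(I \right)} = \left(8 - 30\right)^{2} = \left(-22\right)^{2} = 484$)
$\sqrt{G{\left(64 \right)} + 46221} = \sqrt{484 + 46221} = \sqrt{46705}$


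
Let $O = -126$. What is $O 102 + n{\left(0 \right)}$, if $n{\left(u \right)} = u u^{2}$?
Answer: $-12852$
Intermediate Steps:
$n{\left(u \right)} = u^{3}$
$O 102 + n{\left(0 \right)} = \left(-126\right) 102 + 0^{3} = -12852 + 0 = -12852$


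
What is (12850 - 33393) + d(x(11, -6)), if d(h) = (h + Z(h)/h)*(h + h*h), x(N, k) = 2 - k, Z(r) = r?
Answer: -19895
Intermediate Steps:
d(h) = (1 + h)*(h + h²) (d(h) = (h + h/h)*(h + h*h) = (h + 1)*(h + h²) = (1 + h)*(h + h²))
(12850 - 33393) + d(x(11, -6)) = (12850 - 33393) + (2 - 1*(-6))*(1 + (2 - 1*(-6))² + 2*(2 - 1*(-6))) = -20543 + (2 + 6)*(1 + (2 + 6)² + 2*(2 + 6)) = -20543 + 8*(1 + 8² + 2*8) = -20543 + 8*(1 + 64 + 16) = -20543 + 8*81 = -20543 + 648 = -19895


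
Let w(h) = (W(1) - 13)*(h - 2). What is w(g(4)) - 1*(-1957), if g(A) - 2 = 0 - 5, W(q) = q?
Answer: 2017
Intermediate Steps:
g(A) = -3 (g(A) = 2 + (0 - 5) = 2 - 5 = -3)
w(h) = 24 - 12*h (w(h) = (1 - 13)*(h - 2) = -12*(-2 + h) = 24 - 12*h)
w(g(4)) - 1*(-1957) = (24 - 12*(-3)) - 1*(-1957) = (24 + 36) + 1957 = 60 + 1957 = 2017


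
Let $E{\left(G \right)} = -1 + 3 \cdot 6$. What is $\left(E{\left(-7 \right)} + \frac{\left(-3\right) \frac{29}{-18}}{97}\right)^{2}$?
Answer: $\frac{98465929}{338724} \approx 290.7$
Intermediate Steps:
$E{\left(G \right)} = 17$ ($E{\left(G \right)} = -1 + 18 = 17$)
$\left(E{\left(-7 \right)} + \frac{\left(-3\right) \frac{29}{-18}}{97}\right)^{2} = \left(17 + \frac{\left(-3\right) \frac{29}{-18}}{97}\right)^{2} = \left(17 + - 3 \cdot 29 \left(- \frac{1}{18}\right) \frac{1}{97}\right)^{2} = \left(17 + \left(-3\right) \left(- \frac{29}{18}\right) \frac{1}{97}\right)^{2} = \left(17 + \frac{29}{6} \cdot \frac{1}{97}\right)^{2} = \left(17 + \frac{29}{582}\right)^{2} = \left(\frac{9923}{582}\right)^{2} = \frac{98465929}{338724}$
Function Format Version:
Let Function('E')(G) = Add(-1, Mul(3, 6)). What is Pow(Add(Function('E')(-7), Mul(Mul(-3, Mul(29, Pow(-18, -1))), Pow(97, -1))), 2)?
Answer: Rational(98465929, 338724) ≈ 290.70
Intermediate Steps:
Function('E')(G) = 17 (Function('E')(G) = Add(-1, 18) = 17)
Pow(Add(Function('E')(-7), Mul(Mul(-3, Mul(29, Pow(-18, -1))), Pow(97, -1))), 2) = Pow(Add(17, Mul(Mul(-3, Mul(29, Pow(-18, -1))), Pow(97, -1))), 2) = Pow(Add(17, Mul(Mul(-3, Mul(29, Rational(-1, 18))), Rational(1, 97))), 2) = Pow(Add(17, Mul(Mul(-3, Rational(-29, 18)), Rational(1, 97))), 2) = Pow(Add(17, Mul(Rational(29, 6), Rational(1, 97))), 2) = Pow(Add(17, Rational(29, 582)), 2) = Pow(Rational(9923, 582), 2) = Rational(98465929, 338724)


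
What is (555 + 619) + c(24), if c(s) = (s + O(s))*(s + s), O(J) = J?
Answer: 3478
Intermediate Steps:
c(s) = 4*s**2 (c(s) = (s + s)*(s + s) = (2*s)*(2*s) = 4*s**2)
(555 + 619) + c(24) = (555 + 619) + 4*24**2 = 1174 + 4*576 = 1174 + 2304 = 3478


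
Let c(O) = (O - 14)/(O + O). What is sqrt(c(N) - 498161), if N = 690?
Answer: 4*I*sqrt(3705847170)/345 ≈ 705.8*I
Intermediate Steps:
c(O) = (-14 + O)/(2*O) (c(O) = (-14 + O)/((2*O)) = (-14 + O)*(1/(2*O)) = (-14 + O)/(2*O))
sqrt(c(N) - 498161) = sqrt((1/2)*(-14 + 690)/690 - 498161) = sqrt((1/2)*(1/690)*676 - 498161) = sqrt(169/345 - 498161) = sqrt(-171865376/345) = 4*I*sqrt(3705847170)/345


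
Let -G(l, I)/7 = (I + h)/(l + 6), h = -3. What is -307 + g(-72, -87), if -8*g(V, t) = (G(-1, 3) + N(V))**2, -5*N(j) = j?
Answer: -8323/25 ≈ -332.92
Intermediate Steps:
G(l, I) = -7*(-3 + I)/(6 + l) (G(l, I) = -7*(I - 3)/(l + 6) = -7*(-3 + I)/(6 + l))
N(j) = -j/5
g(V, t) = -V**2/200 (g(V, t) = -(7*(3 - 1*3)/(6 - 1) - V/5)**2/8 = -(7*(3 - 3)/5 - V/5)**2/8 = -(7*(1/5)*0 - V/5)**2/8 = -(0 - V/5)**2/8 = -V**2/25/8 = -V**2/200)
-307 + g(-72, -87) = -307 - 1/200*(-72)**2 = -307 - 1/200*5184 = -307 - 648/25 = -8323/25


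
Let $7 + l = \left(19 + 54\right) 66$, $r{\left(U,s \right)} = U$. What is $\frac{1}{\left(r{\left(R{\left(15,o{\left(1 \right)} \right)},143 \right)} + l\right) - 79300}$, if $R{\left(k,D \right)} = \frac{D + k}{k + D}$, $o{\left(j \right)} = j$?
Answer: $- \frac{1}{74488} \approx -1.3425 \cdot 10^{-5}$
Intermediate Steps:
$R{\left(k,D \right)} = 1$ ($R{\left(k,D \right)} = \frac{D + k}{D + k} = 1$)
$l = 4811$ ($l = -7 + \left(19 + 54\right) 66 = -7 + 73 \cdot 66 = -7 + 4818 = 4811$)
$\frac{1}{\left(r{\left(R{\left(15,o{\left(1 \right)} \right)},143 \right)} + l\right) - 79300} = \frac{1}{\left(1 + 4811\right) - 79300} = \frac{1}{4812 - 79300} = \frac{1}{-74488} = - \frac{1}{74488}$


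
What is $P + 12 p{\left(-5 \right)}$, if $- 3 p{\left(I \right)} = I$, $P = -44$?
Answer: $-24$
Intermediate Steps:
$p{\left(I \right)} = - \frac{I}{3}$
$P + 12 p{\left(-5 \right)} = -44 + 12 \left(\left(- \frac{1}{3}\right) \left(-5\right)\right) = -44 + 12 \cdot \frac{5}{3} = -44 + 20 = -24$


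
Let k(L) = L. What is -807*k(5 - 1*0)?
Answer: -4035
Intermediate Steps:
-807*k(5 - 1*0) = -807*(5 - 1*0) = -807*(5 + 0) = -807*5 = -4035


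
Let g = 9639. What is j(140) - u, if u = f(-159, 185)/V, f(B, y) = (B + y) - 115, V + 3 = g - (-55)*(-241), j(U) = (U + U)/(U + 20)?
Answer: 24977/14476 ≈ 1.7254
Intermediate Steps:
j(U) = 2*U/(20 + U) (j(U) = (2*U)/(20 + U) = 2*U/(20 + U))
V = -3619 (V = -3 + (9639 - (-55)*(-241)) = -3 + (9639 - 1*13255) = -3 + (9639 - 13255) = -3 - 3616 = -3619)
f(B, y) = -115 + B + y
u = 89/3619 (u = (-115 - 159 + 185)/(-3619) = -89*(-1/3619) = 89/3619 ≈ 0.024592)
j(140) - u = 2*140/(20 + 140) - 1*89/3619 = 2*140/160 - 89/3619 = 2*140*(1/160) - 89/3619 = 7/4 - 89/3619 = 24977/14476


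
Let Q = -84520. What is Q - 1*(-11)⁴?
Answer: -99161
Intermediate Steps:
Q - 1*(-11)⁴ = -84520 - 1*(-11)⁴ = -84520 - 1*14641 = -84520 - 14641 = -99161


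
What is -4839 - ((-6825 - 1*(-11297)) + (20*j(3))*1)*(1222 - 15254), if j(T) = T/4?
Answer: 62956745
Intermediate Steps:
j(T) = T/4 (j(T) = T*(¼) = T/4)
-4839 - ((-6825 - 1*(-11297)) + (20*j(3))*1)*(1222 - 15254) = -4839 - ((-6825 - 1*(-11297)) + (20*((¼)*3))*1)*(1222 - 15254) = -4839 - ((-6825 + 11297) + (20*(¾))*1)*(-14032) = -4839 - (4472 + 15*1)*(-14032) = -4839 - (4472 + 15)*(-14032) = -4839 - 4487*(-14032) = -4839 - 1*(-62961584) = -4839 + 62961584 = 62956745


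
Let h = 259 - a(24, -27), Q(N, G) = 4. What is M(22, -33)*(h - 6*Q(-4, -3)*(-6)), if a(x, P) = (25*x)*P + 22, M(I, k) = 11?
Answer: 182391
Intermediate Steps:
a(x, P) = 22 + 25*P*x (a(x, P) = 25*P*x + 22 = 22 + 25*P*x)
h = 16437 (h = 259 - (22 + 25*(-27)*24) = 259 - (22 - 16200) = 259 - 1*(-16178) = 259 + 16178 = 16437)
M(22, -33)*(h - 6*Q(-4, -3)*(-6)) = 11*(16437 - 6*4*(-6)) = 11*(16437 - 24*(-6)) = 11*(16437 + 144) = 11*16581 = 182391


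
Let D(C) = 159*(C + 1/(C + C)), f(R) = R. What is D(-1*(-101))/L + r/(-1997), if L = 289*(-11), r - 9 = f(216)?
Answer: -6622907319/1282389526 ≈ -5.1645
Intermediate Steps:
r = 225 (r = 9 + 216 = 225)
L = -3179
D(C) = 159*C + 159/(2*C) (D(C) = 159*(C + 1/(2*C)) = 159*C + 159/(2*C))
D(-1*(-101))/L + r/(-1997) = (159*(-1*(-101)) + 159/(2*((-1*(-101)))))/(-3179) + 225/(-1997) = (159*101 + (159/2)/101)*(-1/3179) + 225*(-1/1997) = (16059 + (159/2)*(1/101))*(-1/3179) - 225/1997 = (16059 + 159/202)*(-1/3179) - 225/1997 = (3244077/202)*(-1/3179) - 225/1997 = -3244077/642158 - 225/1997 = -6622907319/1282389526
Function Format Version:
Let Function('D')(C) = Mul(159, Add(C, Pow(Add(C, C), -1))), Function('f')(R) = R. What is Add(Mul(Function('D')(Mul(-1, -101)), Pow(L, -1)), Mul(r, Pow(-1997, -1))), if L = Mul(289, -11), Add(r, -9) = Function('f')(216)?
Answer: Rational(-6622907319, 1282389526) ≈ -5.1645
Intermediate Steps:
r = 225 (r = Add(9, 216) = 225)
L = -3179
Function('D')(C) = Add(Mul(159, C), Mul(Rational(159, 2), Pow(C, -1))) (Function('D')(C) = Mul(159, Add(C, Pow(Mul(2, C), -1))) = Mul(159, Add(C, Mul(Rational(1, 2), Pow(C, -1)))) = Add(Mul(159, C), Mul(Rational(159, 2), Pow(C, -1))))
Add(Mul(Function('D')(Mul(-1, -101)), Pow(L, -1)), Mul(r, Pow(-1997, -1))) = Add(Mul(Add(Mul(159, Mul(-1, -101)), Mul(Rational(159, 2), Pow(Mul(-1, -101), -1))), Pow(-3179, -1)), Mul(225, Pow(-1997, -1))) = Add(Mul(Add(Mul(159, 101), Mul(Rational(159, 2), Pow(101, -1))), Rational(-1, 3179)), Mul(225, Rational(-1, 1997))) = Add(Mul(Add(16059, Mul(Rational(159, 2), Rational(1, 101))), Rational(-1, 3179)), Rational(-225, 1997)) = Add(Mul(Add(16059, Rational(159, 202)), Rational(-1, 3179)), Rational(-225, 1997)) = Add(Mul(Rational(3244077, 202), Rational(-1, 3179)), Rational(-225, 1997)) = Add(Rational(-3244077, 642158), Rational(-225, 1997)) = Rational(-6622907319, 1282389526)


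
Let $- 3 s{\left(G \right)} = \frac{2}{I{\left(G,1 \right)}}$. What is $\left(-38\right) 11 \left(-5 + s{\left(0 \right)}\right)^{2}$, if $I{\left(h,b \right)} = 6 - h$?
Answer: $- \frac{884488}{81} \approx -10920.0$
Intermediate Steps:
$s{\left(G \right)} = - \frac{2}{3 \left(6 - G\right)}$ ($s{\left(G \right)} = - \frac{2 \frac{1}{6 - G}}{3} = - \frac{2}{3 \left(6 - G\right)}$)
$\left(-38\right) 11 \left(-5 + s{\left(0 \right)}\right)^{2} = \left(-38\right) 11 \left(-5 + \frac{2}{3 \left(-6 + 0\right)}\right)^{2} = - 418 \left(-5 + \frac{2}{3 \left(-6\right)}\right)^{2} = - 418 \left(-5 + \frac{2}{3} \left(- \frac{1}{6}\right)\right)^{2} = - 418 \left(-5 - \frac{1}{9}\right)^{2} = - 418 \left(- \frac{46}{9}\right)^{2} = \left(-418\right) \frac{2116}{81} = - \frac{884488}{81}$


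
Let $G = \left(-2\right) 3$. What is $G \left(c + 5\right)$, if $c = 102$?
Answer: $-642$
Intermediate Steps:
$G = -6$
$G \left(c + 5\right) = - 6 \left(102 + 5\right) = \left(-6\right) 107 = -642$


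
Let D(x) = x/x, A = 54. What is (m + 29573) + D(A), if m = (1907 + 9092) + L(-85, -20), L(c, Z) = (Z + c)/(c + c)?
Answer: 1379503/34 ≈ 40574.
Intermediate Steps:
L(c, Z) = (Z + c)/(2*c) (L(c, Z) = (Z + c)/((2*c)) = (Z + c)*(1/(2*c)) = (Z + c)/(2*c))
D(x) = 1
m = 373987/34 (m = (1907 + 9092) + (½)*(-20 - 85)/(-85) = 10999 + (½)*(-1/85)*(-105) = 10999 + 21/34 = 373987/34 ≈ 11000.)
(m + 29573) + D(A) = (373987/34 + 29573) + 1 = 1379469/34 + 1 = 1379503/34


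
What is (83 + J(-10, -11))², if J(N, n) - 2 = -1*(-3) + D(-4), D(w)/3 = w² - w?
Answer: 21904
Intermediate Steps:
D(w) = -3*w + 3*w² (D(w) = 3*(w² - w) = -3*w + 3*w²)
J(N, n) = 65 (J(N, n) = 2 + (-1*(-3) + 3*(-4)*(-1 - 4)) = 2 + (3 + 3*(-4)*(-5)) = 2 + (3 + 60) = 2 + 63 = 65)
(83 + J(-10, -11))² = (83 + 65)² = 148² = 21904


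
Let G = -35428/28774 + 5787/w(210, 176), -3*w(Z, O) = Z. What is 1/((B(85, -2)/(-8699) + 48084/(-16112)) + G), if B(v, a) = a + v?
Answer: -17644001282740/1533203365740149 ≈ -0.011508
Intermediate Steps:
w(Z, O) = -Z/3
G = -84497549/1007090 (G = -35428/28774 + 5787/((-1/3*210)) = -35428*1/28774 + 5787/(-70) = -17714/14387 + 5787*(-1/70) = -17714/14387 - 5787/70 = -84497549/1007090 ≈ -83.903)
1/((B(85, -2)/(-8699) + 48084/(-16112)) + G) = 1/(((-2 + 85)/(-8699) + 48084/(-16112)) - 84497549/1007090) = 1/((83*(-1/8699) + 48084*(-1/16112)) - 84497549/1007090) = 1/((-83/8699 - 12021/4028) - 84497549/1007090) = 1/(-104905003/35039572 - 84497549/1007090) = 1/(-1533203365740149/17644001282740) = -17644001282740/1533203365740149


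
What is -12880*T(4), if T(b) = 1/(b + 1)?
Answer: -2576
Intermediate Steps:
T(b) = 1/(1 + b)
-12880*T(4) = -12880/(1 + 4) = -12880/5 = -12880*⅕ = -2576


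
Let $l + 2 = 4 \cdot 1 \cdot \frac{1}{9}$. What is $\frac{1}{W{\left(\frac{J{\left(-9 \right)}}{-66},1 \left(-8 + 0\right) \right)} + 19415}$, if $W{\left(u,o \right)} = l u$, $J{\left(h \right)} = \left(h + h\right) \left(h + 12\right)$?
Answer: $\frac{11}{213551} \approx 5.151 \cdot 10^{-5}$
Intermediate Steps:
$J{\left(h \right)} = 2 h \left(12 + h\right)$
$l = - \frac{14}{9}$ ($l = -2 + 4 \cdot 1 \cdot \frac{1}{9} = -2 + 4 \cdot \frac{1}{9} = -2 + \frac{4}{9} = - \frac{14}{9} \approx -1.5556$)
$W{\left(u,o \right)} = - \frac{14 u}{9}$
$\frac{1}{W{\left(\frac{J{\left(-9 \right)}}{-66},1 \left(-8 + 0\right) \right)} + 19415} = \frac{1}{- \frac{14 \frac{2 \left(-9\right) \left(12 - 9\right)}{-66}}{9} + 19415} = \frac{1}{- \frac{14 \cdot 2 \left(-9\right) 3 \left(- \frac{1}{66}\right)}{9} + 19415} = \frac{1}{- \frac{14 \left(\left(-54\right) \left(- \frac{1}{66}\right)\right)}{9} + 19415} = \frac{1}{\left(- \frac{14}{9}\right) \frac{9}{11} + 19415} = \frac{1}{- \frac{14}{11} + 19415} = \frac{1}{\frac{213551}{11}} = \frac{11}{213551}$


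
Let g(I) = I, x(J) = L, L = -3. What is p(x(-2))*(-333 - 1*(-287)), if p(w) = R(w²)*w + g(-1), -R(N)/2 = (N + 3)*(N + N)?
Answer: -59570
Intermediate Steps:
R(N) = -4*N*(3 + N) (R(N) = -2*(N + 3)*(N + N) = -2*(3 + N)*2*N = -4*N*(3 + N))
x(J) = -3
p(w) = -1 - 4*w³*(3 + w²) (p(w) = (-4*w²*(3 + w²))*w - 1 = -4*w³*(3 + w²) - 1 = -1 - 4*w³*(3 + w²))
p(x(-2))*(-333 - 1*(-287)) = (-1 - 4*(-3)³*(3 + (-3)²))*(-333 - 1*(-287)) = (-1 - 4*(-27)*(3 + 9))*(-333 + 287) = (-1 - 4*(-27)*12)*(-46) = (-1 + 1296)*(-46) = 1295*(-46) = -59570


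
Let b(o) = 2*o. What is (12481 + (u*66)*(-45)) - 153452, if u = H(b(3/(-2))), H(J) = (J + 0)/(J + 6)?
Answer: -138001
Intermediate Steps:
H(J) = J/(6 + J)
u = -1 (u = (2*(3/(-2)))/(6 + 2*(3/(-2))) = (2*(3*(-1/2)))/(6 + 2*(3*(-1/2))) = (2*(-3/2))/(6 + 2*(-3/2)) = -3/(6 - 3) = -3/3 = -3*1/3 = -1)
(12481 + (u*66)*(-45)) - 153452 = (12481 - 1*66*(-45)) - 153452 = (12481 - 66*(-45)) - 153452 = (12481 + 2970) - 153452 = 15451 - 153452 = -138001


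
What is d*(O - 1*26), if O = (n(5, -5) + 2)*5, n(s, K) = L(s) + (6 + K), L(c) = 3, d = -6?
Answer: -24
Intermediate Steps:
n(s, K) = 9 + K (n(s, K) = 3 + (6 + K) = 9 + K)
O = 30 (O = ((9 - 5) + 2)*5 = (4 + 2)*5 = 6*5 = 30)
d*(O - 1*26) = -6*(30 - 1*26) = -6*(30 - 26) = -6*4 = -24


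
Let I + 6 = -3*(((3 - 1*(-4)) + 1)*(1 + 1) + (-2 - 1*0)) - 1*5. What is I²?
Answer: 2809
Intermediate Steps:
I = -53 (I = -6 + (-3*(((3 - 1*(-4)) + 1)*(1 + 1) + (-2 - 1*0)) - 1*5) = -6 + (-3*(((3 + 4) + 1)*2 + (-2 + 0)) - 5) = -6 + (-3*((7 + 1)*2 - 2) - 5) = -6 + (-3*(8*2 - 2) - 5) = -6 + (-3*(16 - 2) - 5) = -6 + (-3*14 - 5) = -6 + (-42 - 5) = -6 - 47 = -53)
I² = (-53)² = 2809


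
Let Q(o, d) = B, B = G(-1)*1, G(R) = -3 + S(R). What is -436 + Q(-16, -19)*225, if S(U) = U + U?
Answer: -1561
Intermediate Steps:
S(U) = 2*U
G(R) = -3 + 2*R
B = -5 (B = (-3 + 2*(-1))*1 = (-3 - 2)*1 = -5*1 = -5)
Q(o, d) = -5
-436 + Q(-16, -19)*225 = -436 - 5*225 = -436 - 1125 = -1561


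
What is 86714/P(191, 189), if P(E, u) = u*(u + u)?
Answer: 43357/35721 ≈ 1.2138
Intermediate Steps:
P(E, u) = 2*u**2 (P(E, u) = u*(2*u) = 2*u**2)
86714/P(191, 189) = 86714/((2*189**2)) = 86714/((2*35721)) = 86714/71442 = 86714*(1/71442) = 43357/35721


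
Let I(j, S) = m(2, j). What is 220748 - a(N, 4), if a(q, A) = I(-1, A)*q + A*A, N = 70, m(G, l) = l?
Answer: 220802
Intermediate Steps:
I(j, S) = j
a(q, A) = A² - q (a(q, A) = -q + A*A = -q + A² = A² - q)
220748 - a(N, 4) = 220748 - (4² - 1*70) = 220748 - (16 - 70) = 220748 - 1*(-54) = 220748 + 54 = 220802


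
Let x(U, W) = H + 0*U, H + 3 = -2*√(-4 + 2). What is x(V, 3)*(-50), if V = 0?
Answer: 150 + 100*I*√2 ≈ 150.0 + 141.42*I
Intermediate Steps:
H = -3 - 2*I*√2 (H = -3 - 2*√(-4 + 2) = -3 - 2*I*√2 ≈ -3.0 - 2.8284*I)
x(U, W) = -3 - 2*I*√2 (x(U, W) = (-3 - 2*I*√2) + 0*U = (-3 - 2*I*√2) + 0 = -3 - 2*I*√2)
x(V, 3)*(-50) = (-3 - 2*I*√2)*(-50) = 150 + 100*I*√2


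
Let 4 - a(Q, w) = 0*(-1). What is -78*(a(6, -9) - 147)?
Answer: 11154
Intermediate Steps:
a(Q, w) = 4 (a(Q, w) = 4 - 0*(-1) = 4 - 1*0 = 4 + 0 = 4)
-78*(a(6, -9) - 147) = -78*(4 - 147) = -78*(-143) = 11154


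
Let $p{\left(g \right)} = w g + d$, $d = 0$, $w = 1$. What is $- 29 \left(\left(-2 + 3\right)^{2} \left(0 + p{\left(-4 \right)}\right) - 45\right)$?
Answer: $1421$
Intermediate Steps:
$p{\left(g \right)} = g$ ($p{\left(g \right)} = 1 g + 0 = g + 0 = g$)
$- 29 \left(\left(-2 + 3\right)^{2} \left(0 + p{\left(-4 \right)}\right) - 45\right) = - 29 \left(\left(-2 + 3\right)^{2} \left(0 - 4\right) - 45\right) = - 29 \left(1^{2} \left(-4\right) - 45\right) = - 29 \left(1 \left(-4\right) - 45\right) = - 29 \left(-4 - 45\right) = \left(-29\right) \left(-49\right) = 1421$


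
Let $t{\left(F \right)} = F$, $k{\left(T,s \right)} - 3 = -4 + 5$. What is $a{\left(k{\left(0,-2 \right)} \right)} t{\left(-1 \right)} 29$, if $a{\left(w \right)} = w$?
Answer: $-116$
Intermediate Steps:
$k{\left(T,s \right)} = 4$ ($k{\left(T,s \right)} = 3 + \left(-4 + 5\right) = 3 + 1 = 4$)
$a{\left(k{\left(0,-2 \right)} \right)} t{\left(-1 \right)} 29 = 4 \left(-1\right) 29 = \left(-4\right) 29 = -116$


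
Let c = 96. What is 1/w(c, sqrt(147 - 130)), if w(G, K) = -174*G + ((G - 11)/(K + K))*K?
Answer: -2/33323 ≈ -6.0019e-5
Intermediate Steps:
w(G, K) = -11/2 - 347*G/2 (w(G, K) = -174*G + ((-11 + G)/((2*K)))*K = -174*G + ((-11 + G)*(1/(2*K)))*K = -174*G + ((-11 + G)/(2*K))*K = -174*G + (-11/2 + G/2) = -11/2 - 347*G/2)
1/w(c, sqrt(147 - 130)) = 1/(-11/2 - 347/2*96) = 1/(-11/2 - 16656) = 1/(-33323/2) = -2/33323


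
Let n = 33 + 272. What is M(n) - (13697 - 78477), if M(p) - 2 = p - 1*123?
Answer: 64964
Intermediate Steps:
n = 305
M(p) = -121 + p (M(p) = 2 + (p - 1*123) = 2 + (p - 123) = 2 + (-123 + p) = -121 + p)
M(n) - (13697 - 78477) = (-121 + 305) - (13697 - 78477) = 184 - 1*(-64780) = 184 + 64780 = 64964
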